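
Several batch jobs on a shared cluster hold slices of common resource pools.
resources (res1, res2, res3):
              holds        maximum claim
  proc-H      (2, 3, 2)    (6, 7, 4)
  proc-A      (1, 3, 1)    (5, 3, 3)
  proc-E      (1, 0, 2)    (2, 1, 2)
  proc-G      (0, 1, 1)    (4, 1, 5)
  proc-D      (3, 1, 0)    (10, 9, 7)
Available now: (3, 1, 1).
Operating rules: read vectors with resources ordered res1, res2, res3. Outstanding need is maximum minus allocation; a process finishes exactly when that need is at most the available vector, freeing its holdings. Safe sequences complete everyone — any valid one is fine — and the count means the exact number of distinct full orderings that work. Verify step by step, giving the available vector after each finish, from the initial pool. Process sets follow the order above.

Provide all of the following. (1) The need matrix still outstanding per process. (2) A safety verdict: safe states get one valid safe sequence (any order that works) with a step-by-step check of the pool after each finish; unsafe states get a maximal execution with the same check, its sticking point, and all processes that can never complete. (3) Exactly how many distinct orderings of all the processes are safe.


(1) Remaining need (order res1, res2, res3):
  proc-H: (4, 4, 2)
  proc-A: (4, 0, 2)
  proc-E: (1, 1, 0)
  proc-G: (4, 0, 4)
  proc-D: (7, 8, 7)
(2) SAFE, for example via the order proc-E, proc-A, proc-H, proc-G, proc-D.
Key observation: the first exact fit in this order is proc-E — it needs (1, 1, 0) with (3, 1, 1) free, meeting a requested resource to the last unit.
Verifying each step:
  pool = (3, 1, 1)
  proc-E needs (1, 1, 0) <= (3, 1, 1) -> finishes; pool += (1, 0, 2) = (4, 1, 3)
  proc-A needs (4, 0, 2) <= (4, 1, 3) -> finishes; pool += (1, 3, 1) = (5, 4, 4)
  proc-H needs (4, 4, 2) <= (5, 4, 4) -> finishes; pool += (2, 3, 2) = (7, 7, 6)
  proc-G needs (4, 0, 4) <= (7, 7, 6) -> finishes; pool += (0, 1, 1) = (7, 8, 7)
  proc-D needs (7, 8, 7) <= (7, 8, 7) -> finishes; pool += (3, 1, 0) = (10, 9, 7)
(3) Exactly 2 of the possible complete orderings are safe sequences.


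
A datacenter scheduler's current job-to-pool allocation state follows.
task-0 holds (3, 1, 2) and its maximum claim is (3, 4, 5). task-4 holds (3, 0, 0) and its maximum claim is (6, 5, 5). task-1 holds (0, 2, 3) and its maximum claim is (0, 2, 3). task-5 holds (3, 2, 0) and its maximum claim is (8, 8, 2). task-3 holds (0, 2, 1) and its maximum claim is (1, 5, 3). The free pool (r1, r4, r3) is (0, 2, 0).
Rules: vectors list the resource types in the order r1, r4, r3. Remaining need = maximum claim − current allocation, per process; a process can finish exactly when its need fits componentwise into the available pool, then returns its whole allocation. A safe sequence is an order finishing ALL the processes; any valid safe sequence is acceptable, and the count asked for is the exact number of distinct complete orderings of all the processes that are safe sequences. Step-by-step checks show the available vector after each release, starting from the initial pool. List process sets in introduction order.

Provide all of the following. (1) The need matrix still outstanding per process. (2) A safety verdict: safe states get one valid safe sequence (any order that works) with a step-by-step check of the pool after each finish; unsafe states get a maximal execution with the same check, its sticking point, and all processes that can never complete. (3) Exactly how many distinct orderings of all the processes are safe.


(1) Outstanding need per process (order r1, r4, r3):
  task-0: (0, 3, 3)
  task-4: (3, 5, 5)
  task-1: (0, 0, 0)
  task-5: (5, 6, 2)
  task-3: (1, 3, 2)
(2) SAFE. One safe sequence: task-1, task-0, task-3, task-4, task-5.
Key observation: task-0 is the earliest step where a requested resource binds exactly: need (0, 3, 3), pool (0, 4, 3) at its turn.
Walking it through:
  pool = (0, 2, 0)
  task-1: need (0, 0, 0) fits (0, 2, 0); releases (0, 2, 3), pool now (0, 4, 3)
  task-0: need (0, 3, 3) fits (0, 4, 3); releases (3, 1, 2), pool now (3, 5, 5)
  task-3: need (1, 3, 2) fits (3, 5, 5); releases (0, 2, 1), pool now (3, 7, 6)
  task-4: need (3, 5, 5) fits (3, 7, 6); releases (3, 0, 0), pool now (6, 7, 6)
  task-5: need (5, 6, 2) fits (6, 7, 6); releases (3, 2, 0), pool now (9, 9, 6)
(3) Exactly 2 of the possible complete orderings are safe sequences.


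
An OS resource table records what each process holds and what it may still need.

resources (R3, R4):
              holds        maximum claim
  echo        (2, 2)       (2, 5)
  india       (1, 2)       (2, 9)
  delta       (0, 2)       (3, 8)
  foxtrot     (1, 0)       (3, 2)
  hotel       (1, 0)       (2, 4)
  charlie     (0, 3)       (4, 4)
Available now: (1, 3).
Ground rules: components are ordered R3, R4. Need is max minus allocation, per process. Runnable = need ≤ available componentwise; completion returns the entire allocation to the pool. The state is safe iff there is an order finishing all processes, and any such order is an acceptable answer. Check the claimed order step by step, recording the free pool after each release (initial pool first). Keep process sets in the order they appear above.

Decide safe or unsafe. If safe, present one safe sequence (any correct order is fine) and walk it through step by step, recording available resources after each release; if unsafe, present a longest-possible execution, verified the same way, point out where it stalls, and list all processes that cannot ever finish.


The state is SAFE; one workable sequence: echo, hotel, charlie, foxtrot, delta, india.
Key observation: echo marks the first exact bind of the order: its need (0, 3) fits the free (1, 3) with zero slack on a requested resource.
Step-by-step check:
  pool = (1, 3)
  echo needs (0, 3) <= (1, 3) -> finishes; pool += (2, 2) = (3, 5)
  hotel needs (1, 4) <= (3, 5) -> finishes; pool += (1, 0) = (4, 5)
  charlie needs (4, 1) <= (4, 5) -> finishes; pool += (0, 3) = (4, 8)
  foxtrot needs (2, 2) <= (4, 8) -> finishes; pool += (1, 0) = (5, 8)
  delta needs (3, 6) <= (5, 8) -> finishes; pool += (0, 2) = (5, 10)
  india needs (1, 7) <= (5, 10) -> finishes; pool += (1, 2) = (6, 12)


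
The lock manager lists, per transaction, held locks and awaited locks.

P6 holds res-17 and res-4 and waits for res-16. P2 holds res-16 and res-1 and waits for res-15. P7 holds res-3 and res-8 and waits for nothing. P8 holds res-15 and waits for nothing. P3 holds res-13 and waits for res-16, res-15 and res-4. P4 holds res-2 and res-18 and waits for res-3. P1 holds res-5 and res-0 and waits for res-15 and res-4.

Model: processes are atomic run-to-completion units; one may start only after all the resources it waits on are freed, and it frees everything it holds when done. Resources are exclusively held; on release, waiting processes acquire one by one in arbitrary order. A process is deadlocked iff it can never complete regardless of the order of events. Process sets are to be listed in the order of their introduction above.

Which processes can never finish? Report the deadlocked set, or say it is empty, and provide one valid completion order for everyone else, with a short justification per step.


Nothing here is deadlocked.
Key observation: the wait graph is acyclic; completion cascades from the unblocked processes through everyone else.
One completion order for the rest: P7, P8, P2, P4, P6, P3, P1.
Check, step by step:
  P7 waits on nothing -> runs at once and releases res-3 and res-8
  P8 waits on nothing -> runs at once and releases res-15
  run P2 (all its waits — res-15 — are resolved); releases res-16 and res-1
  run P4 (all its waits — res-3 — are resolved); releases res-2 and res-18
  run P6 (all its waits — res-16 — are resolved); releases res-17 and res-4
  run P3 (all its waits — res-16, res-15 and res-4 — are resolved); releases res-13
  run P1 (all its waits — res-15 and res-4 — are resolved); releases res-5 and res-0


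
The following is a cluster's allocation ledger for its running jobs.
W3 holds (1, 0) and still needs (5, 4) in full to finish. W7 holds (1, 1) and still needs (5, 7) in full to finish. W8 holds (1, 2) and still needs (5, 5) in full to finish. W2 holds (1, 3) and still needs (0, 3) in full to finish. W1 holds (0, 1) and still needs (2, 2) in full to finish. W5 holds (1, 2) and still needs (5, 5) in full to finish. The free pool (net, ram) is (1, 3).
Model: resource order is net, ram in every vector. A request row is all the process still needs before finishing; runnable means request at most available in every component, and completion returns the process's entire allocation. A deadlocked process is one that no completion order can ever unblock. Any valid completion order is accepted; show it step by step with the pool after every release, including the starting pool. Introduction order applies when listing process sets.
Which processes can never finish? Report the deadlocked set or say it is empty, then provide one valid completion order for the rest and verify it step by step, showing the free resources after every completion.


Deadlocked set: W3, W7, W8 and W5.
Key observation: even finishing W2, W1 leaves just (2, 7) free — too little net for any of the remaining processes.
A valid finishing order for the others: W2, W1. Verifying each step:
  pool = (1, 3)
  W2 needs (0, 3) <= (1, 3) -> finishes; pool += (1, 3) = (2, 6)
  W1 needs (2, 2) <= (2, 6) -> finishes; pool += (0, 1) = (2, 7)
The blocked processes can never fit:
  W3 cannot run: need (5, 4) vs free (2, 7) (insufficient net)
  W7 cannot run: need (5, 7) vs free (2, 7) (insufficient net)
  W8 cannot run: need (5, 5) vs free (2, 7) (insufficient net)
  W5 cannot run: need (5, 5) vs free (2, 7) (insufficient net)


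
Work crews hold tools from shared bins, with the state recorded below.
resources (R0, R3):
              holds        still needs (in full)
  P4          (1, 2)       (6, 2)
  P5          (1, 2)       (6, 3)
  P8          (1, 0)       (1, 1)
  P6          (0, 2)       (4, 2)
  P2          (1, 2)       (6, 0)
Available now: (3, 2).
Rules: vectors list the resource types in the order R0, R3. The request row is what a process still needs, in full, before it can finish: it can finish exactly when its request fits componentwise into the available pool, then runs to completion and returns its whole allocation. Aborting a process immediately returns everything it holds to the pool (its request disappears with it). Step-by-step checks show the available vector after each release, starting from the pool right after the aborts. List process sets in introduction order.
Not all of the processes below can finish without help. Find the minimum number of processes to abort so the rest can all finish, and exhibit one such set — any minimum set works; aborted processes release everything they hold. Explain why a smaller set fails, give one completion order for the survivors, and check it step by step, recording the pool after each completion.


The answer: abort P4 and P2.
Key observation: aborting P4 and P2 returns (2, 4), and P5 — hopeless before — runs at step 3 with the returned capacity in the pool.
Minimality, checking each single-abort alternative: P4 alone leaves P5 blocked (short on R0); P5 alone leaves P4 blocked (short on R0); P8 alone leaves P4 blocked (short on R0); P6 alone leaves P4 blocked (short on R0); P2 alone leaves P4 blocked (short on R0).
One survivor order: P8, P6, P5. Walking it through (post-abort pool first):
  pool = (5, 6)
  P8 needs (1, 1) <= (5, 6) -> finishes; pool += (1, 0) = (6, 6)
  P6 needs (4, 2) <= (6, 6) -> finishes; pool += (0, 2) = (6, 8)
  P5 needs (6, 3) <= (6, 8) -> finishes; pool += (1, 2) = (7, 10)


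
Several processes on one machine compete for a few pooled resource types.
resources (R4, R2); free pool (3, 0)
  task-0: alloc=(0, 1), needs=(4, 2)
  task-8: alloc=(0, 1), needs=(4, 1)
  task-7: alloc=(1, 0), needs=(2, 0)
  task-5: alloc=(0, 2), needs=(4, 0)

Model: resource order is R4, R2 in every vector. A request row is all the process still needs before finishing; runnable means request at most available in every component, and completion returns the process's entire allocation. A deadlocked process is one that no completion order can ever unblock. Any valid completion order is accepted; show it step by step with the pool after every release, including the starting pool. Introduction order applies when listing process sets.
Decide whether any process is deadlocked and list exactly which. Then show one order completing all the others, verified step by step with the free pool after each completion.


Nothing here is deadlocked.
Key observation: beginning at task-7, releases accumulate fast enough that every process eventually fits.
A valid finishing order for the others: task-7, task-5, task-0, task-8. Walking it through:
  pool = (3, 0)
  task-7 needs (2, 0) <= (3, 0) -> finishes; pool += (1, 0) = (4, 0)
  task-5 needs (4, 0) <= (4, 0) -> finishes; pool += (0, 2) = (4, 2)
  task-0 needs (4, 2) <= (4, 2) -> finishes; pool += (0, 1) = (4, 3)
  task-8 needs (4, 1) <= (4, 3) -> finishes; pool += (0, 1) = (4, 4)


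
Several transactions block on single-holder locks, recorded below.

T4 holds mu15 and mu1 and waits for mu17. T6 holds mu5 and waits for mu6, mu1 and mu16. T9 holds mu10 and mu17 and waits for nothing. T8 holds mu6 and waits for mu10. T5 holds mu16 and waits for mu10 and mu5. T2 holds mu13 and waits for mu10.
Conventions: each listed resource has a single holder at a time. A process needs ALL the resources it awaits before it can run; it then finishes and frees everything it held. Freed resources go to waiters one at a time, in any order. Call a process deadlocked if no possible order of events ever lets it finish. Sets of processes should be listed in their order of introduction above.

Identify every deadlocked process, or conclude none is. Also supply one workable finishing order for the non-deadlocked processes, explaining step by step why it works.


The deadlocked set is T6 and T5.
Key observation: the loop T6 -> T5 -> T6 blocks itself forever; no other process is dragged down with it.
One completion order for the rest: T9, T8, T2, T4.
Verifying each step:
  T9: no waits; runs immediately, freeing mu10 and mu17
  T8: everything it awaited (mu10) is free; runs, freeing mu6
  T2: everything it awaited (mu10) is free; runs, freeing mu13
  T4: everything it awaited (mu17) is free; runs, freeing mu15 and mu1


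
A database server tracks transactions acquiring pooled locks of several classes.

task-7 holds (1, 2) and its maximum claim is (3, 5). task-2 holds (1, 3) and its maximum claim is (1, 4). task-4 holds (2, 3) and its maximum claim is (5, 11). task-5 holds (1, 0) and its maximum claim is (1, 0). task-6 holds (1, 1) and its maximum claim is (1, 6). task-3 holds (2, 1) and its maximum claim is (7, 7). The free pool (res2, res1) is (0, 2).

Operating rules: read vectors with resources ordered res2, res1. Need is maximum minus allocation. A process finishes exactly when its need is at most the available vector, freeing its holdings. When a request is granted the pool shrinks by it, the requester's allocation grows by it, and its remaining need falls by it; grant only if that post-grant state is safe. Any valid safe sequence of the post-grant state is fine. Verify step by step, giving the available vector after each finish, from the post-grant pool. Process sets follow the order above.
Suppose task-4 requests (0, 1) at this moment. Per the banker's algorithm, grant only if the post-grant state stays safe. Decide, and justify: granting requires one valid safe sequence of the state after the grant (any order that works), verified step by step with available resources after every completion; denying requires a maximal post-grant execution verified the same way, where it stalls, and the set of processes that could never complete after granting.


GRANT — the state after the grant stays safe, e.g. via task-5, task-2, task-7, task-6, task-4, task-3.
Key observation: with (0, 1) left after the transfer, task-5 can run at once — the state stays safe.
Step-by-step check of the post-grant state:
  pool = (0, 1)
  task-5 needs (0, 0) <= (0, 1) -> finishes; pool += (1, 0) = (1, 1)
  task-2 needs (0, 1) <= (1, 1) -> finishes; pool += (1, 3) = (2, 4)
  task-7 needs (2, 3) <= (2, 4) -> finishes; pool += (1, 2) = (3, 6)
  task-6 needs (0, 5) <= (3, 6) -> finishes; pool += (1, 1) = (4, 7)
  task-4 needs (3, 7) <= (4, 7) -> finishes; pool += (2, 4) = (6, 11)
  task-3 needs (5, 6) <= (6, 11) -> finishes; pool += (2, 1) = (8, 12)


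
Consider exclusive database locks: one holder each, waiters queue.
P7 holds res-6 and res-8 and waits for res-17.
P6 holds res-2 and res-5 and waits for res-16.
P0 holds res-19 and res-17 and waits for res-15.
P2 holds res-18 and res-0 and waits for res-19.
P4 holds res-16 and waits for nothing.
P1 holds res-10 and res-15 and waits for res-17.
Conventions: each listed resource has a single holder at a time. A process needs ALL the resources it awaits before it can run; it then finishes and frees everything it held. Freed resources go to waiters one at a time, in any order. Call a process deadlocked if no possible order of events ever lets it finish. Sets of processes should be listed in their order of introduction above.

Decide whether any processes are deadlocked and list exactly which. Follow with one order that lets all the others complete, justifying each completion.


The deadlocked set is P7, P0, P2 and P1.
Key observation: P0 -> P1 -> P0 is a circular wait — nothing in it can go first; P7 and P2 wait into the deadlock from upstream.
One completion order for the rest: P4, P6.
Walking it through:
  run P4 (it waits on nothing); releases res-16
  P6 waits on res-16 — all released -> runs and releases res-2 and res-5


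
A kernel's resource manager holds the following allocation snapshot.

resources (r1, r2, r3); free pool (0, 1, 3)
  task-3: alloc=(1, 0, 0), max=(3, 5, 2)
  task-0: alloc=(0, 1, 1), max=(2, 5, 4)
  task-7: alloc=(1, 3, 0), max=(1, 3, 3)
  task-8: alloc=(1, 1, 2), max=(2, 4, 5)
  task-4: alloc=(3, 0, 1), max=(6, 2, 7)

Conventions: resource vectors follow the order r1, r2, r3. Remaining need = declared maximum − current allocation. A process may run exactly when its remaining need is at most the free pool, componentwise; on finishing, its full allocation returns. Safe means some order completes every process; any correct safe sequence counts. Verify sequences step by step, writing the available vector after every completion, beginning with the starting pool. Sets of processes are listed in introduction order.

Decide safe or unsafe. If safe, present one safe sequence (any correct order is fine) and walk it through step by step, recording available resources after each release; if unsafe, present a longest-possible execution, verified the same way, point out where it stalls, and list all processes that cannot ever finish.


SAFE — a valid safe sequence is task-7, task-8, task-3, task-0, task-4.
Key observation: the order's first zero-slack moment is task-7 ((0, 0, 3) needed, (0, 1, 3) free — a requested resource with nothing to spare).
Verifying each step:
  pool = (0, 1, 3)
  task-7: need (0, 0, 3) fits (0, 1, 3); releases (1, 3, 0), pool now (1, 4, 3)
  task-8: need (1, 3, 3) fits (1, 4, 3); releases (1, 1, 2), pool now (2, 5, 5)
  task-3: need (2, 5, 2) fits (2, 5, 5); releases (1, 0, 0), pool now (3, 5, 5)
  task-0: need (2, 4, 3) fits (3, 5, 5); releases (0, 1, 1), pool now (3, 6, 6)
  task-4: need (3, 2, 6) fits (3, 6, 6); releases (3, 0, 1), pool now (6, 6, 7)


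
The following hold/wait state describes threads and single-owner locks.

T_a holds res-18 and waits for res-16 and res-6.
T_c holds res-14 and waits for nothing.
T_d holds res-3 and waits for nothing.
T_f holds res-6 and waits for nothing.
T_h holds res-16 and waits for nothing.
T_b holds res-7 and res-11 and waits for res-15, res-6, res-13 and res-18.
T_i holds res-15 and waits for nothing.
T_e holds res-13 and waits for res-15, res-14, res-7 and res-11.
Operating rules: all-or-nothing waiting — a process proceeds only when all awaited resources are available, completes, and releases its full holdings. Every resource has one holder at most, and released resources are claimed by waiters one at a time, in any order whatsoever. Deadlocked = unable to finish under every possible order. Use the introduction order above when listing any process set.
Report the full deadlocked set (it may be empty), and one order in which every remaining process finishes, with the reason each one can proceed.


The deadlocked set is T_b and T_e.
Key observation: the wait chain closes on itself along T_b -> T_e -> T_b; no other process is dragged down with it.
A valid finishing order for the others: T_f, T_c, T_i, T_d, T_h, T_a.
Walking it through:
  run T_f (it waits on nothing); releases res-6
  run T_c (it waits on nothing); releases res-14
  run T_i (it waits on nothing); releases res-15
  run T_d (it waits on nothing); releases res-3
  run T_h (it waits on nothing); releases res-16
  T_a waits on res-16 and res-6 — all released -> runs and releases res-18


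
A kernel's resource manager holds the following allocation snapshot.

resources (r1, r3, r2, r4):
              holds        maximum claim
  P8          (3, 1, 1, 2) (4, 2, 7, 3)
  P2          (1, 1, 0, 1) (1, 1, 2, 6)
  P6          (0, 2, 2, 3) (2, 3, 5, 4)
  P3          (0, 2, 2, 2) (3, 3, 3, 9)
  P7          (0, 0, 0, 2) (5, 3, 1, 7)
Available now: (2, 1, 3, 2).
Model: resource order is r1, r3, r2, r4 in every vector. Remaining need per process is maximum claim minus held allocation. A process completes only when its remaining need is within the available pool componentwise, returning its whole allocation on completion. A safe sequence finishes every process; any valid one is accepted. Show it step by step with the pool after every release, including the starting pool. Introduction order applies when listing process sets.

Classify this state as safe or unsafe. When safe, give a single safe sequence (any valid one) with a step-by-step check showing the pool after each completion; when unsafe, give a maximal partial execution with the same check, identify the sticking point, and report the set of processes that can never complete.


The state is UNSAFE.
Key observation: after P6, P2 the pool peaks at (3, 4, 5, 6), and each blocked process is short somewhere: P8 on r2; P3 on r4; P7 on r1.
The run P6, P2 cannot be extended any further. Walking it through:
  pool = (2, 1, 3, 2)
  run P6 (needs (2, 1, 3, 1), free (2, 1, 3, 2)); after release of (0, 2, 2, 3) the pool is (2, 3, 5, 5)
  run P2 (needs (0, 0, 2, 5), free (2, 3, 5, 5)); after release of (1, 1, 0, 1) the pool is (3, 4, 5, 6)
  blocked: P8 wants (1, 1, 6, 1), pool (3, 4, 5, 6) — not enough r2
  blocked: P3 wants (3, 1, 1, 7), pool (3, 4, 5, 6) — not enough r4
  blocked: P7 wants (5, 3, 1, 5), pool (3, 4, 5, 6) — not enough r1
Permanently blocked: P8, P3 and P7.


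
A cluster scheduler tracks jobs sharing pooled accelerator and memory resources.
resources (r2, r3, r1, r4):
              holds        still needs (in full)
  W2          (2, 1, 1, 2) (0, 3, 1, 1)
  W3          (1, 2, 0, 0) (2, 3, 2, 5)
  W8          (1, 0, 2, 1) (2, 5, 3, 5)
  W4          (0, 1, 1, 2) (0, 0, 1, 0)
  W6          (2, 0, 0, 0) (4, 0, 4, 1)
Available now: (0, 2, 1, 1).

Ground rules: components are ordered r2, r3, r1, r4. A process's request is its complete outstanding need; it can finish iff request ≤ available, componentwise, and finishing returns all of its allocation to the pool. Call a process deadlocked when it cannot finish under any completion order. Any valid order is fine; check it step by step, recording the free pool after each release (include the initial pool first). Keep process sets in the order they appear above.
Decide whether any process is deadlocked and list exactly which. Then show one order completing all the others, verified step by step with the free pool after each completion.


Nothing here is deadlocked.
Key observation: no deadlock: W4 fits now, and the freed resources carry the rest through.
The rest can finish in the order W4, W2, W3, W8, W6. Step-by-step check:
  pool = (0, 2, 1, 1)
  W4 needs (0, 0, 1, 0) <= (0, 2, 1, 1) -> finishes; pool += (0, 1, 1, 2) = (0, 3, 2, 3)
  W2 needs (0, 3, 1, 1) <= (0, 3, 2, 3) -> finishes; pool += (2, 1, 1, 2) = (2, 4, 3, 5)
  W3 needs (2, 3, 2, 5) <= (2, 4, 3, 5) -> finishes; pool += (1, 2, 0, 0) = (3, 6, 3, 5)
  W8 needs (2, 5, 3, 5) <= (3, 6, 3, 5) -> finishes; pool += (1, 0, 2, 1) = (4, 6, 5, 6)
  W6 needs (4, 0, 4, 1) <= (4, 6, 5, 6) -> finishes; pool += (2, 0, 0, 0) = (6, 6, 5, 6)


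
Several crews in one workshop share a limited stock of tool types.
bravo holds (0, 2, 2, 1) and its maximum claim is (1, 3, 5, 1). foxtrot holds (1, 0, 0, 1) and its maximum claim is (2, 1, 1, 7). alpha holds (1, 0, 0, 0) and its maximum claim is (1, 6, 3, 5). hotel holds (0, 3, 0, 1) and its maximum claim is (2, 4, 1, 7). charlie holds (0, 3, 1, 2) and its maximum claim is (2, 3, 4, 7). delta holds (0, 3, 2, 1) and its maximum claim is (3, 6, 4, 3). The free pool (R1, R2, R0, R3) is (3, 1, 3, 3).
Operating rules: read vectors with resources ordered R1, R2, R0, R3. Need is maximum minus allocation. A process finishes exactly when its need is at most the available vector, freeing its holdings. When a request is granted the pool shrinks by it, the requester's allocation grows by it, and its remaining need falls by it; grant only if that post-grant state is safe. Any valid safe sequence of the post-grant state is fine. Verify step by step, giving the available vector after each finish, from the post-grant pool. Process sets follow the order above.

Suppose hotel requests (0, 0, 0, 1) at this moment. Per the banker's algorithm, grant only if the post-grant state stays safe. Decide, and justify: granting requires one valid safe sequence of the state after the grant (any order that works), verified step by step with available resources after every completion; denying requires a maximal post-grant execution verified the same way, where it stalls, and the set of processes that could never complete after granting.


DENY. Granting would leave the state unsafe.
Key observation: bravo, delta can finish, but then (3, 6, 7, 4) is all there is, and the blocked group's R3 demands exceed it.
Pretend the grant happened; the run bravo, delta goes as far as possible. Verifying each step:
  pool = (3, 1, 3, 2)
  bravo: need (1, 1, 3, 0) fits (3, 1, 3, 2); releases (0, 2, 2, 1), pool now (3, 3, 5, 3)
  delta: need (3, 3, 2, 2) fits (3, 3, 5, 3); releases (0, 3, 2, 1), pool now (3, 6, 7, 4)
  foxtrot cannot run: need (1, 1, 1, 6) vs free (3, 6, 7, 4) (insufficient R3)
  alpha cannot run: need (0, 6, 3, 5) vs free (3, 6, 7, 4) (insufficient R3)
  hotel cannot run: need (2, 1, 1, 5) vs free (3, 6, 7, 4) (insufficient R3)
  charlie cannot run: need (2, 0, 3, 5) vs free (3, 6, 7, 4) (insufficient R3)
Processes that could never finish after the grant: foxtrot, alpha, hotel and charlie.


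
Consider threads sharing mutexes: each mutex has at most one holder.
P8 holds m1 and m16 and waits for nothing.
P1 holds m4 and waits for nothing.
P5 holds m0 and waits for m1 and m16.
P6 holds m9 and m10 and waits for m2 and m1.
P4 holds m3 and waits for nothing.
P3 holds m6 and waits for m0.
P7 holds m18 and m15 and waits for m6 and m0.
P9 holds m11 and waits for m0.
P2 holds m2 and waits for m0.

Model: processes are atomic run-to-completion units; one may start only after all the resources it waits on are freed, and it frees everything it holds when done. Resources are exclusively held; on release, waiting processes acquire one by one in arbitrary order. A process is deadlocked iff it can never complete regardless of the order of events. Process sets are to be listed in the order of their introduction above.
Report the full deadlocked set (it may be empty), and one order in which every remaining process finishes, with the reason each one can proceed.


No process is deadlocked.
Key observation: the wait graph is acyclic; completion cascades from the unblocked processes through everyone else.
The rest can finish in the order P8, P5, P3, P1, P7, P2, P4, P9, P6.
Check, step by step:
  run P8 (it waits on nothing); releases m1 and m16
  P5 waits on m1 and m16 — all released -> runs and releases m0
  P3 waits on m0 — all released -> runs and releases m6
  run P1 (it waits on nothing); releases m4
  P7 waits on m6 and m0 — all released -> runs and releases m18 and m15
  P2 waits on m0 — all released -> runs and releases m2
  run P4 (it waits on nothing); releases m3
  P9 waits on m0 — all released -> runs and releases m11
  P6 waits on m2 and m1 — all released -> runs and releases m9 and m10


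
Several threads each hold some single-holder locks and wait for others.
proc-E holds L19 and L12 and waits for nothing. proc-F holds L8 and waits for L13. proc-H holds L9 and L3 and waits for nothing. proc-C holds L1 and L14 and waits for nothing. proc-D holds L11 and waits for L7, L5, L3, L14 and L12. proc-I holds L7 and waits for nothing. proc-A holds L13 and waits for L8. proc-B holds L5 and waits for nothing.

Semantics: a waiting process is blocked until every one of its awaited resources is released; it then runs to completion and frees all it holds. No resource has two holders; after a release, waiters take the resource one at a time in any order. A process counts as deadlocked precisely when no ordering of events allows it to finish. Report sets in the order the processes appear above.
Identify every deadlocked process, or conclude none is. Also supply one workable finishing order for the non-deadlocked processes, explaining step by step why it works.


The deadlocked set is proc-F and proc-A.
Key observation: the wait chain closes on itself along proc-F -> proc-A -> proc-F; no other process is dragged down with it.
One completion order for the rest: proc-C, proc-B, proc-H, proc-I, proc-E, proc-D.
Step-by-step check:
  proc-C waits on nothing -> runs at once and releases L1 and L14
  proc-B waits on nothing -> runs at once and releases L5
  proc-H waits on nothing -> runs at once and releases L9 and L3
  proc-I waits on nothing -> runs at once and releases L7
  proc-E waits on nothing -> runs at once and releases L19 and L12
  proc-D waits on L7, L5, L3, L14 and L12 — all released -> runs and releases L11


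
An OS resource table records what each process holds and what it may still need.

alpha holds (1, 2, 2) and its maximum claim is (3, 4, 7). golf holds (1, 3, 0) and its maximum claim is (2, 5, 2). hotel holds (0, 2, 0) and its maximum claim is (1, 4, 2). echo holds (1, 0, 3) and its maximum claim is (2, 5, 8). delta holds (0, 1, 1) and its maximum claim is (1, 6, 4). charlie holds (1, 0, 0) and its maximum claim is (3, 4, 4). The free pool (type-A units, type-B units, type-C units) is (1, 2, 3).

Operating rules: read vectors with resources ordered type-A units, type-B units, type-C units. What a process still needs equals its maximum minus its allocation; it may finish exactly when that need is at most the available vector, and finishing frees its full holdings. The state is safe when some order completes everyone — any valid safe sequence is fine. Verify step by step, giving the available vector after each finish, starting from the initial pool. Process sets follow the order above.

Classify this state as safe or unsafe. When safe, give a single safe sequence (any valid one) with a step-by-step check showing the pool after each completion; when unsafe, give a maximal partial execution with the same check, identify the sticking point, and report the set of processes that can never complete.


UNSAFE.
Key observation: once golf, delta, hotel, charlie finish, the pool peaks at (3, 8, 4) — and every remaining process still needs more type-C units than that.
Going as far as possible: golf, delta, hotel, charlie; after that, nothing fits. Walking it through:
  pool = (1, 2, 3)
  golf needs (1, 2, 2) <= (1, 2, 3) -> finishes; pool += (1, 3, 0) = (2, 5, 3)
  delta needs (1, 5, 3) <= (2, 5, 3) -> finishes; pool += (0, 1, 1) = (2, 6, 4)
  hotel needs (1, 2, 2) <= (2, 6, 4) -> finishes; pool += (0, 2, 0) = (2, 8, 4)
  charlie needs (2, 4, 4) <= (2, 8, 4) -> finishes; pool += (1, 0, 0) = (3, 8, 4)
  alpha cannot run: need (2, 2, 5) vs free (3, 8, 4) (insufficient type-C units)
  echo cannot run: need (1, 5, 5) vs free (3, 8, 4) (insufficient type-C units)
Permanently blocked: alpha and echo.


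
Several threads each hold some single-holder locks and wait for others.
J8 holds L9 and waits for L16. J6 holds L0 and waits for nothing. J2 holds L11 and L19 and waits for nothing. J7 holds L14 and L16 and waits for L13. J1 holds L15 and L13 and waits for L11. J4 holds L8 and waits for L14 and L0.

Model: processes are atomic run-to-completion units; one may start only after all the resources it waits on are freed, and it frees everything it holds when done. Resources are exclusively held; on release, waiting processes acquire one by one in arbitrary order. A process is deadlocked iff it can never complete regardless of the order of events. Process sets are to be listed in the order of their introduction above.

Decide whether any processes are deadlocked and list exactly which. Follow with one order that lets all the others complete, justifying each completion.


No process is deadlocked.
Key observation: the wait graph is acyclic; completion cascades from the unblocked processes through everyone else.
A valid finishing order for the others: J6, J2, J1, J7, J4, J8.
Step-by-step check:
  J6 waits on nothing -> runs at once and releases L0
  J2 waits on nothing -> runs at once and releases L11 and L19
  J1 waits on L11 — all released -> runs and releases L15 and L13
  J7 waits on L13 — all released -> runs and releases L14 and L16
  J4 waits on L14 and L0 — all released -> runs and releases L8
  J8 waits on L16 — all released -> runs and releases L9


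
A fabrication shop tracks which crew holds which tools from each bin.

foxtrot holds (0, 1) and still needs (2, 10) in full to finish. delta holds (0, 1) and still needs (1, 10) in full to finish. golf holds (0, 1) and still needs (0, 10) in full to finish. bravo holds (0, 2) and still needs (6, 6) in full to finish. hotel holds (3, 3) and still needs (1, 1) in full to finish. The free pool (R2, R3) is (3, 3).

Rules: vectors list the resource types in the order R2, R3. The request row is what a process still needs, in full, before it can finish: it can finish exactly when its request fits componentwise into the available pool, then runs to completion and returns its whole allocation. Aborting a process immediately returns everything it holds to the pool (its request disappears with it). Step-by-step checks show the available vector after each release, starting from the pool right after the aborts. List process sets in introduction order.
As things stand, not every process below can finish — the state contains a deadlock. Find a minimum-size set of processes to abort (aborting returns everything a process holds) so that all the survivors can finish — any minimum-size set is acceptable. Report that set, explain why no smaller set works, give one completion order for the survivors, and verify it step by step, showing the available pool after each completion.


The answer: abort foxtrot and golf.
Key observation: delta had no path to completion before; after the abort of foxtrot and golf ((0, 2) returned), step 3 is where it fits.
Minimality, checking each single-abort alternative: foxtrot alone leaves delta blocked (short on R3); delta alone leaves foxtrot blocked (short on R3); golf alone leaves foxtrot blocked (short on R3); bravo alone leaves foxtrot blocked (short on R3); hotel alone leaves foxtrot blocked (short on R3).
Survivors finish in the order: hotel, bravo, delta. Check, step by step (pool after the aborts first):
  pool = (3, 5)
  hotel needs (1, 1) <= (3, 5) -> finishes; pool += (3, 3) = (6, 8)
  bravo needs (6, 6) <= (6, 8) -> finishes; pool += (0, 2) = (6, 10)
  delta needs (1, 10) <= (6, 10) -> finishes; pool += (0, 1) = (6, 11)


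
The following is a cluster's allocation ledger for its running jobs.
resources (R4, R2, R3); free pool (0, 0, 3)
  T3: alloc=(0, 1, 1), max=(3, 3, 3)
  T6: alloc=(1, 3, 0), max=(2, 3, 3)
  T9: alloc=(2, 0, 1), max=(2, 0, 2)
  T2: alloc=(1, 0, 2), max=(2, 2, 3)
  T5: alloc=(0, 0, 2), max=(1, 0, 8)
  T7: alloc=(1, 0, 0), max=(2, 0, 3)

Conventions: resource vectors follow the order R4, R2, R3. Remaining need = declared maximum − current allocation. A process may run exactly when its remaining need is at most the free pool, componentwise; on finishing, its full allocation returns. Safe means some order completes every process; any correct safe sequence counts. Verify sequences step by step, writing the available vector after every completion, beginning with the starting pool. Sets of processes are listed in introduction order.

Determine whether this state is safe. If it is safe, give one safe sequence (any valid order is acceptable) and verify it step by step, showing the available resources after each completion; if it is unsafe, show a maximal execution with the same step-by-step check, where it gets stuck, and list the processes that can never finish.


SAFE — a valid safe sequence is T9, T6, T2, T3, T7, T5.
Key observation: every step clears its requested resources with room to spare; the minimum clearance is 1, first at T6 — (1, 0, 3) vs (2, 0, 4) free.
Step-by-step check:
  pool = (0, 0, 3)
  T9: need (0, 0, 1) fits (0, 0, 3); releases (2, 0, 1), pool now (2, 0, 4)
  T6: need (1, 0, 3) fits (2, 0, 4); releases (1, 3, 0), pool now (3, 3, 4)
  T2: need (1, 2, 1) fits (3, 3, 4); releases (1, 0, 2), pool now (4, 3, 6)
  T3: need (3, 2, 2) fits (4, 3, 6); releases (0, 1, 1), pool now (4, 4, 7)
  T7: need (1, 0, 3) fits (4, 4, 7); releases (1, 0, 0), pool now (5, 4, 7)
  T5: need (1, 0, 6) fits (5, 4, 7); releases (0, 0, 2), pool now (5, 4, 9)


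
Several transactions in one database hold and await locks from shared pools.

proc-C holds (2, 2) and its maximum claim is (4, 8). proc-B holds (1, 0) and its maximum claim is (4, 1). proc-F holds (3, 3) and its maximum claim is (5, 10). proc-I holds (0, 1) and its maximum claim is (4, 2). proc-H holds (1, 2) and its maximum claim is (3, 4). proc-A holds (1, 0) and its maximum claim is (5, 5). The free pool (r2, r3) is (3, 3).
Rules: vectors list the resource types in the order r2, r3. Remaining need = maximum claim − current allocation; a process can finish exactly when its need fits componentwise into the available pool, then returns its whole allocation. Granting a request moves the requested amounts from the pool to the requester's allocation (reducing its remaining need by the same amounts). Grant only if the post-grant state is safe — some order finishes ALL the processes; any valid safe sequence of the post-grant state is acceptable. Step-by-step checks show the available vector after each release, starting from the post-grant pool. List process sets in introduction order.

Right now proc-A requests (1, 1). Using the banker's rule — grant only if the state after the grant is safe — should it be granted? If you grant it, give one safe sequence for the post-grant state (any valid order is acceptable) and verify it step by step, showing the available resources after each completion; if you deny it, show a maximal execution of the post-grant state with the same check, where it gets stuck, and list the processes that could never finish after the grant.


GRANT. The post-grant state is safe; one safe sequence: proc-H, proc-A, proc-I, proc-C, proc-F, proc-B.
Key observation: granting shrinks the pool to (2, 2), yet proc-H still fits and the chain goes through.
Verifying the post-grant state step by step:
  pool = (2, 2)
  run proc-H (needs (2, 2), free (2, 2)); after release of (1, 2) the pool is (3, 4)
  run proc-A (needs (3, 4), free (3, 4)); after release of (2, 1) the pool is (5, 5)
  run proc-I (needs (4, 1), free (5, 5)); after release of (0, 1) the pool is (5, 6)
  run proc-C (needs (2, 6), free (5, 6)); after release of (2, 2) the pool is (7, 8)
  run proc-F (needs (2, 7), free (7, 8)); after release of (3, 3) the pool is (10, 11)
  run proc-B (needs (3, 1), free (10, 11)); after release of (1, 0) the pool is (11, 11)
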